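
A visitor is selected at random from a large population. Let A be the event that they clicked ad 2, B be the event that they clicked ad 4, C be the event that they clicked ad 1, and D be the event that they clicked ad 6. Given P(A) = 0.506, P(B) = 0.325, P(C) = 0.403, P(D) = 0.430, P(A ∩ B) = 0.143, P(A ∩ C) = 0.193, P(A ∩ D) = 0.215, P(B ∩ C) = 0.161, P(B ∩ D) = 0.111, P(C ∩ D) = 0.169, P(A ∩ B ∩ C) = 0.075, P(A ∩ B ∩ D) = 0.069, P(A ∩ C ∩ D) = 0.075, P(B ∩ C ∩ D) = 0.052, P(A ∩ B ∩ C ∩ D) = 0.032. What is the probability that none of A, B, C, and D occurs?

P(A ∪ B ∪ C ∪ D) = 0.506 + 0.325 + 0.403 + 0.430 − 0.143 − 0.193 − 0.215 − 0.161 − 0.111 − 0.169 + 0.075 + 0.069 + 0.075 + 0.052 − 0.032 = 0.911
P(none) = 1 − 0.911 = 0.089

0.089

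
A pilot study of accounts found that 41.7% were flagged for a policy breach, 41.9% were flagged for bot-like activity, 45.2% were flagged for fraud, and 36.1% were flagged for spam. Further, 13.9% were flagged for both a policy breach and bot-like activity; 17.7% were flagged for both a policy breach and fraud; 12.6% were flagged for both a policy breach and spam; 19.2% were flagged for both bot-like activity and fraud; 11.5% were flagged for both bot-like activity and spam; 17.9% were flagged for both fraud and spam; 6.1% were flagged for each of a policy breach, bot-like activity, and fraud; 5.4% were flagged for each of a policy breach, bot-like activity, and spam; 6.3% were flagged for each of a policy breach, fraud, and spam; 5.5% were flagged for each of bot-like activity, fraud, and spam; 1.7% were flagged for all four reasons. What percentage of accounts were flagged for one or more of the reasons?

93.7%

Inclusion–exclusion gives
P(union) = 41.7 + 41.9 + 45.2 + 36.1 − 13.9 − 17.7 − 12.6 − 19.2 − 11.5 − 17.9 + 6.1 + 5.4 + 6.3 + 5.5 − 1.7 = 93.7%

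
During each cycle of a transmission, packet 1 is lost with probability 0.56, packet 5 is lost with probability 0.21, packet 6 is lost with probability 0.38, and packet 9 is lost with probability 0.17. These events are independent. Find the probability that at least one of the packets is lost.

0.82112504

P(none) = (1 − 0.56) × (1 − 0.21) × (1 − 0.38) × (1 − 0.17) = 0.44 × 0.79 × 0.62 × 0.83 = 0.17887496
P(at least one) = 1 − 0.17887496 = 0.82112504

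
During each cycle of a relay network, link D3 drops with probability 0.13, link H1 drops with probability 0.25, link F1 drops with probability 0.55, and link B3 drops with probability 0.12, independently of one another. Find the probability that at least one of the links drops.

Since the events are independent, P(none) is the product of the individual non-occurrence probabilities.
P(none) = (1 − 0.13) × (1 − 0.25) × (1 − 0.55) × (1 − 0.12) = 0.87 × 0.75 × 0.45 × 0.88 = 0.25839
P(at least one) = 1 − 0.25839 = 0.74161

0.74161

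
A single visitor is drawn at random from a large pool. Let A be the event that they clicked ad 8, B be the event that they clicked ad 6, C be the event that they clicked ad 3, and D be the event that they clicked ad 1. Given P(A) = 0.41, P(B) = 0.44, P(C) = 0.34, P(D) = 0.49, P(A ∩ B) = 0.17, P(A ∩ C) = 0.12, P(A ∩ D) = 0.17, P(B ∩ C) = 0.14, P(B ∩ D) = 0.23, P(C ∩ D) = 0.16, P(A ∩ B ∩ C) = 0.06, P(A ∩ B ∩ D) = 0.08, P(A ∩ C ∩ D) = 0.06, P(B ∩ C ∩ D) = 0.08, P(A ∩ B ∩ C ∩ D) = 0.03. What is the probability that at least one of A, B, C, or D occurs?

Using inclusion–exclusion:
P(A ∪ B ∪ C ∪ D) = 0.41 + 0.44 + 0.34 + 0.49 − 0.17 − 0.12 − 0.17 − 0.14 − 0.23 − 0.16 + 0.06 + 0.08 + 0.06 + 0.08 − 0.03 = 0.94

0.94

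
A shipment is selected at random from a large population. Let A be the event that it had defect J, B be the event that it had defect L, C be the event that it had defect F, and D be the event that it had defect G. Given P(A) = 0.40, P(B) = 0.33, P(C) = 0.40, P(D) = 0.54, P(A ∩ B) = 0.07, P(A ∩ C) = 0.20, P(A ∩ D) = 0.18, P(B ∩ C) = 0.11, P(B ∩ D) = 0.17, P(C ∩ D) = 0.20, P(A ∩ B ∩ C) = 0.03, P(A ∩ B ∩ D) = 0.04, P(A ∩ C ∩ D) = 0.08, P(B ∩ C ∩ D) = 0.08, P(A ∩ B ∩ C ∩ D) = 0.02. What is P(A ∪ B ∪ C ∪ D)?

P(A ∪ B ∪ C ∪ D) = 0.40 + 0.33 + 0.40 + 0.54 − 0.07 − 0.20 − 0.18 − 0.11 − 0.17 − 0.20 + 0.03 + 0.04 + 0.08 + 0.08 − 0.02 = 0.95

0.95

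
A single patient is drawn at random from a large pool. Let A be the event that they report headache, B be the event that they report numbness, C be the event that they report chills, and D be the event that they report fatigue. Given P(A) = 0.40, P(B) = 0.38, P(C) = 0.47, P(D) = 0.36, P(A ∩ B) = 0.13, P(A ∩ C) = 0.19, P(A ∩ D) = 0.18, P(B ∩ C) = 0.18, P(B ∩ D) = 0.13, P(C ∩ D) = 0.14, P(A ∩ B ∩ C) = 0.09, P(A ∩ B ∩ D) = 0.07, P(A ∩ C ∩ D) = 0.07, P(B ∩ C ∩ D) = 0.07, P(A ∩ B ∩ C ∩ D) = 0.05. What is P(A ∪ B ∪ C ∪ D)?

0.91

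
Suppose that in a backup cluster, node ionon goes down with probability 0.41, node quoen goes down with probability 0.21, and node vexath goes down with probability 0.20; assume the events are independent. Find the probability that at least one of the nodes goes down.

P(none) = (1 − 0.41) × (1 − 0.21) × (1 − 0.20) = 0.59 × 0.79 × 0.80 = 0.37288
P(at least one) = 1 − 0.37288 = 0.62712

0.62712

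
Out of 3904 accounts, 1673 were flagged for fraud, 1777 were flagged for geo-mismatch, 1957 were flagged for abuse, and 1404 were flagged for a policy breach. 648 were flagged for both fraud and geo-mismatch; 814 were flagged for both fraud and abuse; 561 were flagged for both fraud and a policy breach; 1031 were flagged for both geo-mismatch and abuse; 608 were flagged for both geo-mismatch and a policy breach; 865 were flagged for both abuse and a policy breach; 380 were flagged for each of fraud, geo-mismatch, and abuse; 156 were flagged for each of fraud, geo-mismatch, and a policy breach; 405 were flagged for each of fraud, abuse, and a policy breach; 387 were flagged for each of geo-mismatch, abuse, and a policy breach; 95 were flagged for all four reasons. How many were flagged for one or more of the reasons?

3517

By inclusion–exclusion:
|at least one| = 1673 + 1777 + 1957 + 1404 − 648 − 814 − 561 − 1031 − 608 − 865 + 380 + 156 + 405 + 387 − 95 = 3517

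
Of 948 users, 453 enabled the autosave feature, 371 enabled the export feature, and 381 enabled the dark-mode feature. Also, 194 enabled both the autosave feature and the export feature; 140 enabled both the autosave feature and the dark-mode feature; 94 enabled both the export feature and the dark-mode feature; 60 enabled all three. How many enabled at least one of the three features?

837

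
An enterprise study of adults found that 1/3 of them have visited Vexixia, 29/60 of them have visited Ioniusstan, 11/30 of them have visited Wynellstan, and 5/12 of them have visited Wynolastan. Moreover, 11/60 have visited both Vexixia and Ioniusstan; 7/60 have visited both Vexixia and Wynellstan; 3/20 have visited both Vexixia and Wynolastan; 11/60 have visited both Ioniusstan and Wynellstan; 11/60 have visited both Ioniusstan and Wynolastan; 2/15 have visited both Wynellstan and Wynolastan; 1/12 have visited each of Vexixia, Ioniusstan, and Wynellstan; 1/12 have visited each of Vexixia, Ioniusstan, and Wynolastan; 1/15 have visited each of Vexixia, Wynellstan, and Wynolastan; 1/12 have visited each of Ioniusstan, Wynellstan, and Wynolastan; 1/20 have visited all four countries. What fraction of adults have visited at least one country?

By inclusion-exclusion,
P(at least one) = 1/3 + 29/60 + 11/30 + 5/12 − 11/60 − 7/60 − 3/20 − 11/60 − 11/60 − 2/15 + 1/12 + 1/12 + 1/15 + 1/12 − 1/20 = 11/12

11/12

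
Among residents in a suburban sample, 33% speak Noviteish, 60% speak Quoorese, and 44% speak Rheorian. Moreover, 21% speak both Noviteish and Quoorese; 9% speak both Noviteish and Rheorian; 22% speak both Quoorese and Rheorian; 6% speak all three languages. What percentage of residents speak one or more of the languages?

Apply inclusion-exclusion:
P(at least one) = 33 + 60 + 44 − 21 − 9 − 22 + 6 = 91%

91%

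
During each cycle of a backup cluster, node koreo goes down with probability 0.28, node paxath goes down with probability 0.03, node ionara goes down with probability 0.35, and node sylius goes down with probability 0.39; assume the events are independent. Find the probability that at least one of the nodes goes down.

P(none) = (1 − 0.28) × (1 − 0.03) × (1 − 0.35) × (1 − 0.39) = 0.72 × 0.97 × 0.65 × 0.61 = 0.2769156
P(at least one) = 1 − 0.2769156 = 0.7230844

0.7230844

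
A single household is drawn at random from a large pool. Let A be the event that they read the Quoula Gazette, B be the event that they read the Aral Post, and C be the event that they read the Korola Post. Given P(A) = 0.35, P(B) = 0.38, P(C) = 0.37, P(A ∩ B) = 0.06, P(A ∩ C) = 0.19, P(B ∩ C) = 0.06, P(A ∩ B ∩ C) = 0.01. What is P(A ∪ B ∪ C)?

0.80

P(A ∪ B ∪ C) = 0.35 + 0.38 + 0.37 − 0.06 − 0.19 − 0.06 + 0.01 = 0.80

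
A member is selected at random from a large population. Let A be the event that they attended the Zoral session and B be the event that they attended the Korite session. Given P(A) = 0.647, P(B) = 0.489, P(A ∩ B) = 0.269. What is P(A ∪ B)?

0.867

By inclusion-exclusion,
P(A ∪ B) = 0.647 + 0.489 − 0.269 = 0.867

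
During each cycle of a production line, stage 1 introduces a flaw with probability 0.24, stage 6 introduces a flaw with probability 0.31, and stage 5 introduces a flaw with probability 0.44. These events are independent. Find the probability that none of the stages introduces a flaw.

0.293664

P(none) = (1 − 0.24) × (1 − 0.31) × (1 − 0.44) = 0.76 × 0.69 × 0.56 = 0.293664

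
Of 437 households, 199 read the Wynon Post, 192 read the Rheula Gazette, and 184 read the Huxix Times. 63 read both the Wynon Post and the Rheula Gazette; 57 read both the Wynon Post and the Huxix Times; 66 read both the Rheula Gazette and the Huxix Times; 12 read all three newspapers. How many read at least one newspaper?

Inclusion–exclusion gives
|at least one| = 199 + 192 + 184 − 63 − 57 − 66 + 12 = 401

401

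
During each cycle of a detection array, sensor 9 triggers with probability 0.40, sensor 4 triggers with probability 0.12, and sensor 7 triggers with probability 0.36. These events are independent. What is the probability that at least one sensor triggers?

0.66208

Independence gives P(none) = ∏(1 − pᵢ).
P(none) = (1 − 0.40) × (1 − 0.12) × (1 − 0.36) = 0.60 × 0.88 × 0.64 = 0.33792
P(at least one) = 1 − 0.33792 = 0.66208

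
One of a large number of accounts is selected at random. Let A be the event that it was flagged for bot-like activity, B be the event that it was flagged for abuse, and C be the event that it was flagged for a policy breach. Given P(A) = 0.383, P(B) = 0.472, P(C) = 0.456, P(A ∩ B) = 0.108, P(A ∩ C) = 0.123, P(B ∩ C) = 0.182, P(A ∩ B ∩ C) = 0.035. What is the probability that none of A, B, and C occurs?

0.067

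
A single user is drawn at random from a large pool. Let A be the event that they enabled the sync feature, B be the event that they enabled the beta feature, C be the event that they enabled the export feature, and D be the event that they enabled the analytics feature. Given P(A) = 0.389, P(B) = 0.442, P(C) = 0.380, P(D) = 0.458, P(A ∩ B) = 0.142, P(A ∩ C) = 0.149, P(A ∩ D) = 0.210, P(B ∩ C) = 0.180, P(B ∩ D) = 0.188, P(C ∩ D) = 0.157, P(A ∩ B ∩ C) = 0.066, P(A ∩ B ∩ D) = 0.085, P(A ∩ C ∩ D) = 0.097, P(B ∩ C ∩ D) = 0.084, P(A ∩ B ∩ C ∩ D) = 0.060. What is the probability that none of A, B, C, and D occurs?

P(A ∪ B ∪ C ∪ D) = 0.389 + 0.442 + 0.380 + 0.458 − 0.142 − 0.149 − 0.210 − 0.180 − 0.188 − 0.157 + 0.066 + 0.085 + 0.097 + 0.084 − 0.060 = 0.915
P(none) = 1 − 0.915 = 0.085

0.085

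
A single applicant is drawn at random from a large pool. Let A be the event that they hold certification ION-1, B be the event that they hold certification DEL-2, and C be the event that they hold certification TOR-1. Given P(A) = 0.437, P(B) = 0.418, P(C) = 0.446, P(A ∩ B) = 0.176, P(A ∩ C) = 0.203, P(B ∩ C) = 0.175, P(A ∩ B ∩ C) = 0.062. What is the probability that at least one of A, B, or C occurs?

P(A ∪ B ∪ C) = 0.437 + 0.418 + 0.446 − 0.176 − 0.203 − 0.175 + 0.062 = 0.809

0.809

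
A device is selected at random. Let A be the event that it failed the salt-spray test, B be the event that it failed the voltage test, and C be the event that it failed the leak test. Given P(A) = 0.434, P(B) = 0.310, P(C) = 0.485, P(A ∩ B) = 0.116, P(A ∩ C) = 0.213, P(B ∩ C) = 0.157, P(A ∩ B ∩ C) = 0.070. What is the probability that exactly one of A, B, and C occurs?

P(exactly one) = 0.434 + 0.310 + 0.485 − 2·0.116 − 2·0.213 − 2·0.157 + 3·0.070 = 0.467

0.467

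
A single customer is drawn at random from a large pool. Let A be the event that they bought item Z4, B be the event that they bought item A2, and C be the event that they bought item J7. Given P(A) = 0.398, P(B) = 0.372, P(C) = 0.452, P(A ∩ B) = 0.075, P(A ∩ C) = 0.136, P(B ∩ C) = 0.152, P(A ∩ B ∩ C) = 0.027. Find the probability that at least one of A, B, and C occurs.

0.886

By inclusion–exclusion:
P(A ∪ B ∪ C) = 0.398 + 0.372 + 0.452 − 0.075 − 0.136 − 0.152 + 0.027 = 0.886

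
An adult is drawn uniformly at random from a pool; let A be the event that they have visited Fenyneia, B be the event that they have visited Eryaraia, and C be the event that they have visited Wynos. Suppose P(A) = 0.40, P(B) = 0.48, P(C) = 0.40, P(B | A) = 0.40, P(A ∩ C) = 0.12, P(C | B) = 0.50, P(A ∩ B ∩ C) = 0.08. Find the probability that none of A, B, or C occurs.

0.16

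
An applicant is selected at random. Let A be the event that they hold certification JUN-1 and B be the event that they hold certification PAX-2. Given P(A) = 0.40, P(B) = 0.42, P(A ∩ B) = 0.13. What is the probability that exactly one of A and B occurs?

0.56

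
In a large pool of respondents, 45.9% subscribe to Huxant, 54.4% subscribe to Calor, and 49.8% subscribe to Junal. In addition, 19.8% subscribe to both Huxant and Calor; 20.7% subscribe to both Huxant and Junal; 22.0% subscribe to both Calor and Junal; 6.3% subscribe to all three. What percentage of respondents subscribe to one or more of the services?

93.9%

Using inclusion–exclusion:
P(≥1) = 45.9 + 54.4 + 49.8 − 19.8 − 20.7 − 22.0 + 6.3 = 93.9%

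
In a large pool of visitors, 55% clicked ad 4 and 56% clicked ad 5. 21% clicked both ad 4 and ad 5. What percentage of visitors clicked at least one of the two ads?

By inclusion-exclusion,
P(union) = 55 + 56 − 21 = 90%

90%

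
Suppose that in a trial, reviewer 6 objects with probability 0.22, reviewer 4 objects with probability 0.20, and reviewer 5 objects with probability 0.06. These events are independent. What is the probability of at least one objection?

Independence gives P(none) = ∏(1 − pᵢ).
P(none) = (1 − 0.22) × (1 − 0.20) × (1 − 0.06) = 0.78 × 0.80 × 0.94 = 0.58656
P(at least one) = 1 − 0.58656 = 0.41344

0.41344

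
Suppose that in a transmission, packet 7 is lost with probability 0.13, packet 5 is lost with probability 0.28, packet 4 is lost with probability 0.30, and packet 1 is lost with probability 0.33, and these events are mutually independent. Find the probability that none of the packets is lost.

P(none) = (1 − 0.13) × (1 − 0.28) × (1 − 0.30) × (1 − 0.33) = 0.87 × 0.72 × 0.70 × 0.67 = 0.2937816

0.2937816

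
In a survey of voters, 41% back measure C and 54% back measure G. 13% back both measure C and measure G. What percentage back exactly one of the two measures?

P(exactly one) = 41 + 54 − 2·13 = 69%

69%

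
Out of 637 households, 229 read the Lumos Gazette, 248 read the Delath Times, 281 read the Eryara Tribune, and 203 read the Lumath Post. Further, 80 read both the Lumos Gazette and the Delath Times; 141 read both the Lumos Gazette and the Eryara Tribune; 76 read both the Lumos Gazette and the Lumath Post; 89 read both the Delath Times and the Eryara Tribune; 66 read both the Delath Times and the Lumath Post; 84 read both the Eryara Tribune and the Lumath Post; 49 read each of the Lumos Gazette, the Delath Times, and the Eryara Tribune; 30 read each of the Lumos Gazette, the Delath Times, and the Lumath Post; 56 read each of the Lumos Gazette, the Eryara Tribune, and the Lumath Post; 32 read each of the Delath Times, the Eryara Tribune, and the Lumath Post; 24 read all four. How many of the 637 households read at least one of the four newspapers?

568

|union| = 229 + 248 + 281 + 203 − 80 − 141 − 76 − 89 − 66 − 84 + 49 + 30 + 56 + 32 − 24 = 568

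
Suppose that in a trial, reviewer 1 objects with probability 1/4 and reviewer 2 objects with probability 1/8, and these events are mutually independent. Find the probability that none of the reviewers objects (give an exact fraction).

21/32

P(none) = (1 − 1/4) × (1 − 1/8) = 3/4 × 7/8 = 21/32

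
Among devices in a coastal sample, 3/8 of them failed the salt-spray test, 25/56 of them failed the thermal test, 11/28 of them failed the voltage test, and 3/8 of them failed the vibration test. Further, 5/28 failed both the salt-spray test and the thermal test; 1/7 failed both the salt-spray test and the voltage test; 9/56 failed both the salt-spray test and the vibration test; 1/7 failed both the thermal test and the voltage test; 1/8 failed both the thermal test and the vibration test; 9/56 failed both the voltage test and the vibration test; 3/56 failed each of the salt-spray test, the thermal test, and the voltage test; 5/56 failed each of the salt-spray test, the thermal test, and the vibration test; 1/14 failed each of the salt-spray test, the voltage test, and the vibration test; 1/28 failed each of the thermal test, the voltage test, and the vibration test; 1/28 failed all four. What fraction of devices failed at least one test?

25/28

Using inclusion–exclusion:
P(union) = 3/8 + 25/56 + 11/28 + 3/8 − 5/28 − 1/7 − 9/56 − 1/7 − 1/8 − 9/56 + 3/56 + 5/56 + 1/14 + 1/28 − 1/28 = 25/28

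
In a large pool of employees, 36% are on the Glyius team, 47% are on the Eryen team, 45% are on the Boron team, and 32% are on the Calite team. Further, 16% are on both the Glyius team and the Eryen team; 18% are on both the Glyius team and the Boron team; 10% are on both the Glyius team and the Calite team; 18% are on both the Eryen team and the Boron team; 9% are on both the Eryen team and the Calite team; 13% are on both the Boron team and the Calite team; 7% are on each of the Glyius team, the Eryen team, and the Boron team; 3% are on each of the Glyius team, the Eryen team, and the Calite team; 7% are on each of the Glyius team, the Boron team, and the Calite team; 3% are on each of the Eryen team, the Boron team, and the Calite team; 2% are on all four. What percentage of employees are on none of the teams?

6%

Inclusion–exclusion gives
P(≥1) = 36 + 47 + 45 + 32 − 16 − 18 − 10 − 18 − 9 − 13 + 7 + 3 + 7 + 3 − 2 = 94%
P(none) = 100% − 94% = 6%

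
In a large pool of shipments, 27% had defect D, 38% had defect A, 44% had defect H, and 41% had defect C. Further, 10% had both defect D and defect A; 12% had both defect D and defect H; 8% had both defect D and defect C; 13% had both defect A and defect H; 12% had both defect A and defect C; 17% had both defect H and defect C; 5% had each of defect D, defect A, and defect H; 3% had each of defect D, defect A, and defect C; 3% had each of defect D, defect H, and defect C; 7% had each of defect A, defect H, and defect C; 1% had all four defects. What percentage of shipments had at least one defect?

By inclusion-exclusion,
P(≥1) = 27 + 38 + 44 + 41 − 10 − 12 − 8 − 13 − 12 − 17 + 5 + 3 + 3 + 7 − 1 = 95%

95%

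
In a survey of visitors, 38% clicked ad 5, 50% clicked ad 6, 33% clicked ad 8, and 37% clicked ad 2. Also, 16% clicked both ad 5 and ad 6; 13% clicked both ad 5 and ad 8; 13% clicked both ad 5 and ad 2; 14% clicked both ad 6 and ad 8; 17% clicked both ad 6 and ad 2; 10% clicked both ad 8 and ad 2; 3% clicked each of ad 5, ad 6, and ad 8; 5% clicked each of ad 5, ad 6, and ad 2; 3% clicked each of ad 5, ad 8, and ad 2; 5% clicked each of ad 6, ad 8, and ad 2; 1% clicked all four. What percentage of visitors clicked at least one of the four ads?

90%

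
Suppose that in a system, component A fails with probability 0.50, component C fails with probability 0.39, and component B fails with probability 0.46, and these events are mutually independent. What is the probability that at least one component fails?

P(none) = (1 − 0.50) × (1 − 0.39) × (1 − 0.46) = 0.50 × 0.61 × 0.54 = 0.1647
P(at least one) = 1 − 0.1647 = 0.8353

0.8353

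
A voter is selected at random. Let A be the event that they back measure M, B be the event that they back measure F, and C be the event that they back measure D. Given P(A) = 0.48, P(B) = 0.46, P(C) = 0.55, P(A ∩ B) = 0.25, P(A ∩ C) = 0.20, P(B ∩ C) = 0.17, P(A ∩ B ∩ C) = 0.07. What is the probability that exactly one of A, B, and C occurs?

By inclusion–exclusion (exactly-one form):
P(exactly one) = 0.48 + 0.46 + 0.55 − 2·0.25 − 2·0.20 − 2·0.17 + 3·0.07 = 0.46

0.46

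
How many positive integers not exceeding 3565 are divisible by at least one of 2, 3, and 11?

floor(3565/2) + floor(3565/3) + floor(3565/11) − floor(3565/6) − floor(3565/22) − floor(3565/33) + floor(3565/66) = 1782 + 1188 + 324 − 594 − 162 − 108 + 54 = 2484

2484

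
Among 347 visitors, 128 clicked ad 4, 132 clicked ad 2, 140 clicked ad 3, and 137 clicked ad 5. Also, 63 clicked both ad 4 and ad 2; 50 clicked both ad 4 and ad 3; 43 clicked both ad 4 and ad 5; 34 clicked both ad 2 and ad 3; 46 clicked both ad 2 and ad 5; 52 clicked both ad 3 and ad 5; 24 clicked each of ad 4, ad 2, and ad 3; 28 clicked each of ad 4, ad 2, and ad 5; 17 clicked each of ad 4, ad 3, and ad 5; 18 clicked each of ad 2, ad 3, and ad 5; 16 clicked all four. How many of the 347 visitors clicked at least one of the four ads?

320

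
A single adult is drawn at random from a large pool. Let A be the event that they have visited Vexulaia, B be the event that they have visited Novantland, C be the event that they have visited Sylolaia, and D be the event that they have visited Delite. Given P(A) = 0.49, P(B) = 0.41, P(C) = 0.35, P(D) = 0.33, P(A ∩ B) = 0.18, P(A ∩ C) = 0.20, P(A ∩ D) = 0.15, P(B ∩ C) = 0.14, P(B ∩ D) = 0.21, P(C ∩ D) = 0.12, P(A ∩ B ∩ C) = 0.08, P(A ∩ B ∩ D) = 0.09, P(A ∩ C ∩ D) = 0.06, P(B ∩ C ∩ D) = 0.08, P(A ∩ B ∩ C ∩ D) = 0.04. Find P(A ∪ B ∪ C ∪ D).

0.85

By inclusion–exclusion:
P(A ∪ B ∪ C ∪ D) = 0.49 + 0.41 + 0.35 + 0.33 − 0.18 − 0.20 − 0.15 − 0.14 − 0.21 − 0.12 + 0.08 + 0.09 + 0.06 + 0.08 − 0.04 = 0.85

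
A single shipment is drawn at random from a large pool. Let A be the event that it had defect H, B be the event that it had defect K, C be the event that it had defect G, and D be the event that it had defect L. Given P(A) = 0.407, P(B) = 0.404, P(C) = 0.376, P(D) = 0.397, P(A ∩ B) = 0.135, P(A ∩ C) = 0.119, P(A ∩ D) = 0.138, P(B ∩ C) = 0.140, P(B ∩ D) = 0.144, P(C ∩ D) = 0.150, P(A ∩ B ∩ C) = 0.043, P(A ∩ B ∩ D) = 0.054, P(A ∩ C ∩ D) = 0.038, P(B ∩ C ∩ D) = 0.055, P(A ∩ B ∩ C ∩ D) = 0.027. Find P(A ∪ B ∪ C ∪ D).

0.921

P(A ∪ B ∪ C ∪ D) = 0.407 + 0.404 + 0.376 + 0.397 − 0.135 − 0.119 − 0.138 − 0.140 − 0.144 − 0.150 + 0.043 + 0.054 + 0.038 + 0.055 − 0.027 = 0.921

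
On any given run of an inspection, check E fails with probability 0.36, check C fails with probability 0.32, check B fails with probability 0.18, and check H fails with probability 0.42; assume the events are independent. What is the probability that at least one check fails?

P(none) = (1 − 0.36) × (1 − 0.32) × (1 − 0.18) × (1 − 0.42) = 0.64 × 0.68 × 0.82 × 0.58 = 0.20698112
P(at least one) = 1 − 0.20698112 = 0.79301888

0.79301888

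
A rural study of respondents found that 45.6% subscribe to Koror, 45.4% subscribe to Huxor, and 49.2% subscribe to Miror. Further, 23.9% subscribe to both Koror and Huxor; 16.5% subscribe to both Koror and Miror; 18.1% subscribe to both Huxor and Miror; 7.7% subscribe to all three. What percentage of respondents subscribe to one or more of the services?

89.4%

P(union) = 45.6 + 45.4 + 49.2 − 23.9 − 16.5 − 18.1 + 7.7 = 89.4%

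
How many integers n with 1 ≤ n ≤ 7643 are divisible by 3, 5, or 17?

3806

⌊7643/3⌋ + ⌊7643/5⌋ + ⌊7643/17⌋ − ⌊7643/15⌋ − ⌊7643/51⌋ − ⌊7643/85⌋ + ⌊7643/255⌋ = 2547 + 1528 + 449 − 509 − 149 − 89 + 29 = 3806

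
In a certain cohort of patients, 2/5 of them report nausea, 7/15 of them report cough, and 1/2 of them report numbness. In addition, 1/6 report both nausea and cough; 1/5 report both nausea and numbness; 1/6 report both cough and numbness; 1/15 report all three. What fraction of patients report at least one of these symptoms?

9/10

Apply inclusion-exclusion:
P(≥1) = 2/5 + 7/15 + 1/2 − 1/6 − 1/5 − 1/6 + 1/15 = 9/10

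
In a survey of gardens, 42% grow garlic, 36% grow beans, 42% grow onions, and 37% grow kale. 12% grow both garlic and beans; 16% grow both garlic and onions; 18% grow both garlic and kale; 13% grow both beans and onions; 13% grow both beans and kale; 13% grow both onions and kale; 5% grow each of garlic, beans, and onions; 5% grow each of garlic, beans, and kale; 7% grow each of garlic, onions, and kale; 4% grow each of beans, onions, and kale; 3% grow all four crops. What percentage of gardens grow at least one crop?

90%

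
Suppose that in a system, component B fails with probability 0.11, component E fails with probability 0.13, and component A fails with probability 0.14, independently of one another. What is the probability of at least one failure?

P(none) = (1 − 0.11) × (1 − 0.13) × (1 − 0.14) = 0.89 × 0.87 × 0.86 = 0.665898
P(at least one) = 1 − 0.665898 = 0.334102

0.334102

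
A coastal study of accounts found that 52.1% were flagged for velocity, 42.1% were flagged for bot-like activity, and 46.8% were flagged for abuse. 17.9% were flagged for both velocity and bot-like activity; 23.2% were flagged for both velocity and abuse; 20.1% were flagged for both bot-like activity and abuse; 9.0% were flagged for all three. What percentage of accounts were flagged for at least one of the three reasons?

88.8%

P(at least one) = 52.1 + 42.1 + 46.8 − 17.9 − 23.2 − 20.1 + 9.0 = 88.8%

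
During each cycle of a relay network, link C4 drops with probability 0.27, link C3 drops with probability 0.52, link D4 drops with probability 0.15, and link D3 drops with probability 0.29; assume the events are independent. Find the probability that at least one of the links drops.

0.7885336

P(none) = (1 − 0.27) × (1 − 0.52) × (1 − 0.15) × (1 − 0.29) = 0.73 × 0.48 × 0.85 × 0.71 = 0.2114664
P(at least one) = 1 − 0.2114664 = 0.7885336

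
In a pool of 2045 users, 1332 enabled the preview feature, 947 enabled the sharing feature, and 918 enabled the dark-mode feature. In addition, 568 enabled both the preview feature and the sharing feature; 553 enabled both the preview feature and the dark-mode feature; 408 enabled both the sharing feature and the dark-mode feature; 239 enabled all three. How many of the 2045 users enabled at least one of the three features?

1907

|at least one| = 1332 + 947 + 918 − 568 − 553 − 408 + 239 = 1907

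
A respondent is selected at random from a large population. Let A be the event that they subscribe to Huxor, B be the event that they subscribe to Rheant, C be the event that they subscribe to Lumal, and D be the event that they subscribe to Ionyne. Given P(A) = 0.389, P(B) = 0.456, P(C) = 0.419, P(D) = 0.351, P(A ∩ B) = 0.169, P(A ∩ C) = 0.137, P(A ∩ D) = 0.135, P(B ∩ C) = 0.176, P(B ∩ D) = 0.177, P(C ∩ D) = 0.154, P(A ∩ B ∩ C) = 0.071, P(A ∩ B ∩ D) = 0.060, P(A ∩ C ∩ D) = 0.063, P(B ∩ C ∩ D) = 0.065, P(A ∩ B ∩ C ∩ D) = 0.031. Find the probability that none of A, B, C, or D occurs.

Inclusion–exclusion gives
P(A ∪ B ∪ C ∪ D) = 0.389 + 0.456 + 0.419 + 0.351 − 0.169 − 0.137 − 0.135 − 0.176 − 0.177 − 0.154 + 0.071 + 0.060 + 0.063 + 0.065 − 0.031 = 0.895
P(none) = 1 − 0.895 = 0.105

0.105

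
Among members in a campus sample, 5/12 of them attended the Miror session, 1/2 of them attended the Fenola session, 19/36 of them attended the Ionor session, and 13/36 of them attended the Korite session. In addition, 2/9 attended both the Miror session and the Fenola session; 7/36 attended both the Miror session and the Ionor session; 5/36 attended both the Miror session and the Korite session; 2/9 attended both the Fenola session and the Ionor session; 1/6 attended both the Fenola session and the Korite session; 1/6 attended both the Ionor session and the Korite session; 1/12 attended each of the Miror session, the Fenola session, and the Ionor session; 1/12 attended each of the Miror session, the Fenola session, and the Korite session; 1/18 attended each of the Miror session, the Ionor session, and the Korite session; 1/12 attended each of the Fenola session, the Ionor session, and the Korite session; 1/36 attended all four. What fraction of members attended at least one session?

35/36

Inclusion–exclusion gives
P(at least one) = 5/12 + 1/2 + 19/36 + 13/36 − 2/9 − 7/36 − 5/36 − 2/9 − 1/6 − 1/6 + 1/12 + 1/12 + 1/18 + 1/12 − 1/36 = 35/36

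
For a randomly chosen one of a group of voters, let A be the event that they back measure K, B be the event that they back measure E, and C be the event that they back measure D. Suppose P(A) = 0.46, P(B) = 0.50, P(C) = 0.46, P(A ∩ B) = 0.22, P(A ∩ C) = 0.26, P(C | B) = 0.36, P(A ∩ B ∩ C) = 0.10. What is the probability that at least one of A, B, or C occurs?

P(B ∩ C) = P(B)·P(C|B) = 0.50 × 0.36 = 0.18
Using inclusion–exclusion:
P(A ∪ B ∪ C) = 0.46 + 0.50 + 0.46 − 0.22 − 0.26 − 0.18 + 0.10 = 0.86

0.86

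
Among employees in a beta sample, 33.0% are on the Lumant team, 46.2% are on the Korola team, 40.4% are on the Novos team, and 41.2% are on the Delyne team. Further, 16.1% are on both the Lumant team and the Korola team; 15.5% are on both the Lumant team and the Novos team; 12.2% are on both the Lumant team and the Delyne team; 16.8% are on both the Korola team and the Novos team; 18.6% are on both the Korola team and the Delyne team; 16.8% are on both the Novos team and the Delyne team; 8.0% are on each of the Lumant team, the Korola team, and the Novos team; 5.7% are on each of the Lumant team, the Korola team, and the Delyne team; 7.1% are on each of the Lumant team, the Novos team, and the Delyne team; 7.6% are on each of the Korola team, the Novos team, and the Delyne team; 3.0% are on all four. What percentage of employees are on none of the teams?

Inclusion–exclusion gives
P(≥1) = 33.0 + 46.2 + 40.4 + 41.2 − 16.1 − 15.5 − 12.2 − 16.8 − 18.6 − 16.8 + 8.0 + 5.7 + 7.1 + 7.6 − 3.0 = 90.2%
P(none) = 100% − 90.2% = 9.8%

9.8%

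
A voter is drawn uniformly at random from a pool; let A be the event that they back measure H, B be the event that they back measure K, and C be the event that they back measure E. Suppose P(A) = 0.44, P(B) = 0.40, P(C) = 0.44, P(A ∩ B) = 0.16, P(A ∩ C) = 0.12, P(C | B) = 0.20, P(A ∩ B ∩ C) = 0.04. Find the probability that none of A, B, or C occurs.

P(B ∩ C) = P(B)·P(C|B) = 0.40 × 0.20 = 0.08
P(A ∪ B ∪ C) = 0.44 + 0.40 + 0.44 − 0.16 − 0.12 − 0.08 + 0.04 = 0.96
P(none) = 1 − 0.96 = 0.04

0.04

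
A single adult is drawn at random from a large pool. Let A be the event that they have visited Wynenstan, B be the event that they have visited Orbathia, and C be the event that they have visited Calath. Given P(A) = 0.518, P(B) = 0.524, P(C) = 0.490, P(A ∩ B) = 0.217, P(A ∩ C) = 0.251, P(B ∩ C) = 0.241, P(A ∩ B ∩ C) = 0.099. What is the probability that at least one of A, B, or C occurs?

Inclusion–exclusion gives
P(A ∪ B ∪ C) = 0.518 + 0.524 + 0.490 − 0.217 − 0.251 − 0.241 + 0.099 = 0.922

0.922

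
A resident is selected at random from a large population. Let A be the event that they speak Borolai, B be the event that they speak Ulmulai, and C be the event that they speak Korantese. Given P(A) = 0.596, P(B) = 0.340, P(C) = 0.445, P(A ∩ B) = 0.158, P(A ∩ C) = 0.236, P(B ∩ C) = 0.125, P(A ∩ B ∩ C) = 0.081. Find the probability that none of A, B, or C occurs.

By inclusion–exclusion:
P(A ∪ B ∪ C) = 0.596 + 0.340 + 0.445 − 0.158 − 0.236 − 0.125 + 0.081 = 0.943
P(none) = 1 − 0.943 = 0.057

0.057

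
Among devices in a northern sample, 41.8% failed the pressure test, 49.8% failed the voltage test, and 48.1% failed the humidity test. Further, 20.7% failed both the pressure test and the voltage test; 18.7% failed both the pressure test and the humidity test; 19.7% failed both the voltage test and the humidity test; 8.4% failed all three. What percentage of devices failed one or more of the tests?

89.0%

P(≥1) = 41.8 + 49.8 + 48.1 − 20.7 − 18.7 − 19.7 + 8.4 = 89.0%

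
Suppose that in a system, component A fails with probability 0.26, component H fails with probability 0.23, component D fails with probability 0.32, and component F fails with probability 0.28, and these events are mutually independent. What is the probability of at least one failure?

Since the events are independent, P(none) is the product of the individual non-occurrence probabilities.
P(none) = (1 − 0.26) × (1 − 0.23) × (1 − 0.32) × (1 − 0.28) = 0.74 × 0.77 × 0.68 × 0.72 = 0.27897408
P(at least one) = 1 − 0.27897408 = 0.72102592

0.72102592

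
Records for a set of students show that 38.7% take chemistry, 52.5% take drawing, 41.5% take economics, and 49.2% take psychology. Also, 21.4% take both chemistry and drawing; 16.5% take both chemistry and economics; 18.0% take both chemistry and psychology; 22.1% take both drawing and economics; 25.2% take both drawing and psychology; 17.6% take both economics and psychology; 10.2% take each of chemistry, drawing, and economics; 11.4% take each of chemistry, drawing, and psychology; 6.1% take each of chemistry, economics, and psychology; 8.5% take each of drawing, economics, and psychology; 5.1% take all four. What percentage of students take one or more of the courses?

92.2%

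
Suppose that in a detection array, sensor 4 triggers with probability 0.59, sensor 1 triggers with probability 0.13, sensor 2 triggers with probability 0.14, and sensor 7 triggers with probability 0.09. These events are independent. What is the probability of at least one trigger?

P(none) = (1 − 0.59) × (1 − 0.13) × (1 − 0.14) × (1 − 0.09) = 0.41 × 0.87 × 0.86 × 0.91 = 0.27915342
P(at least one) = 1 − 0.27915342 = 0.72084658

0.72084658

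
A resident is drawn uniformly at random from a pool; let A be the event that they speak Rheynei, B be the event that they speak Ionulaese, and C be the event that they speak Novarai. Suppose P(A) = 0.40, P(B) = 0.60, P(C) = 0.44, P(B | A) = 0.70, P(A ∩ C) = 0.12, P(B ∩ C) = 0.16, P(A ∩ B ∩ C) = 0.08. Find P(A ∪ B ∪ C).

P(A ∩ B) = P(A)·P(B|A) = 0.40 × 0.70 = 0.28
P(A ∪ B ∪ C) = 0.40 + 0.60 + 0.44 − 0.28 − 0.12 − 0.16 + 0.08 = 0.96

0.96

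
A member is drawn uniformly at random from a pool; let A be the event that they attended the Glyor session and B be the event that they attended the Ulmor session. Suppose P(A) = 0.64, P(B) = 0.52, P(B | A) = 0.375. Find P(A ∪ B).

P(A ∩ B) = P(A)·P(B|A) = 0.64 × 0.375 = 0.24
Using inclusion–exclusion:
P(A ∪ B) = 0.64 + 0.52 − 0.24 = 0.92

0.92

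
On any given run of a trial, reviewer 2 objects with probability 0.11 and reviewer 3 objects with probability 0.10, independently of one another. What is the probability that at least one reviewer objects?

P(none) = (1 − 0.11) × (1 − 0.10) = 0.89 × 0.90 = 0.801
P(at least one) = 1 − 0.801 = 0.199

0.199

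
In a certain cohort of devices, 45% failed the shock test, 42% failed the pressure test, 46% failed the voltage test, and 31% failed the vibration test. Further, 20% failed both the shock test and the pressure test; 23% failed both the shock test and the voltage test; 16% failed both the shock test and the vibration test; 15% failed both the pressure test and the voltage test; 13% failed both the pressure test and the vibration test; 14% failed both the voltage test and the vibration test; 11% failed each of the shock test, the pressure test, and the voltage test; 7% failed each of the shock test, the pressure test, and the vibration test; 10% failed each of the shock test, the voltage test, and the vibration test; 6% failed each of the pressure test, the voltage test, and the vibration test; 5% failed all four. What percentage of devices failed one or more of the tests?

P(union) = 45 + 42 + 46 + 31 − 20 − 23 − 16 − 15 − 13 − 14 + 11 + 7 + 10 + 6 − 5 = 92%

92%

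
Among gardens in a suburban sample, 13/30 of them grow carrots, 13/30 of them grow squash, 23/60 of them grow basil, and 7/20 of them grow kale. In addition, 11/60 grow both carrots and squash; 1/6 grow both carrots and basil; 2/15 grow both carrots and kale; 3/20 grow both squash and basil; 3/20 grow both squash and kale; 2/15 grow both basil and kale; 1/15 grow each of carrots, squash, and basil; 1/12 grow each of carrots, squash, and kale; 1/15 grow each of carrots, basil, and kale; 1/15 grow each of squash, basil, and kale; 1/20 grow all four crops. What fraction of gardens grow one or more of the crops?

11/12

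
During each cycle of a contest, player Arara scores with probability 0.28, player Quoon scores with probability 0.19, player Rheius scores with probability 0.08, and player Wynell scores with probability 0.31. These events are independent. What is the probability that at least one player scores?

0.62978464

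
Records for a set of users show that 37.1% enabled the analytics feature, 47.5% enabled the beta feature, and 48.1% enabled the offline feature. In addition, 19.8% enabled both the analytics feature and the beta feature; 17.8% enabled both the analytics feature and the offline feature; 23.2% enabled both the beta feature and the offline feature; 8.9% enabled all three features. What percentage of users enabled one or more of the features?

80.8%

P(union) = 37.1 + 47.5 + 48.1 − 19.8 − 17.8 − 23.2 + 8.9 = 80.8%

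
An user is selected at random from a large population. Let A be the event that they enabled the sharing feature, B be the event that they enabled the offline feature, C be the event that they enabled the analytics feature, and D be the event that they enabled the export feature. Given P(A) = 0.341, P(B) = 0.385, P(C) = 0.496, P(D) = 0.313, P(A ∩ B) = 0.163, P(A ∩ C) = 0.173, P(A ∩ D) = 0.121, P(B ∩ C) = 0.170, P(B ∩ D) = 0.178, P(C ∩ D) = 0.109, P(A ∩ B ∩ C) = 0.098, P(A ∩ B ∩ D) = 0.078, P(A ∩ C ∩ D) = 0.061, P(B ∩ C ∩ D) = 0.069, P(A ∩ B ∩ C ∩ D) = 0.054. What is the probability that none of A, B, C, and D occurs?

0.127

Using inclusion–exclusion:
P(A ∪ B ∪ C ∪ D) = 0.341 + 0.385 + 0.496 + 0.313 − 0.163 − 0.173 − 0.121 − 0.170 − 0.178 − 0.109 + 0.098 + 0.078 + 0.061 + 0.069 − 0.054 = 0.873
P(none) = 1 − 0.873 = 0.127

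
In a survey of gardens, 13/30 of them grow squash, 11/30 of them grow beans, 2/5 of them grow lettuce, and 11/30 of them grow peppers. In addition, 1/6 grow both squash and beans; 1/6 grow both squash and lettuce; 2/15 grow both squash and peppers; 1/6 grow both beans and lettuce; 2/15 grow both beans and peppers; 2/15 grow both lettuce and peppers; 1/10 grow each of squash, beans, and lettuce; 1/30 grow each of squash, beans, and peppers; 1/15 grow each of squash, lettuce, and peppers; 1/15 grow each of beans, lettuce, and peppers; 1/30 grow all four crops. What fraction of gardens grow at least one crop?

P(≥1) = 13/30 + 11/30 + 2/5 + 11/30 − 1/6 − 1/6 − 2/15 − 1/6 − 2/15 − 2/15 + 1/10 + 1/30 + 1/15 + 1/15 − 1/30 = 9/10

9/10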